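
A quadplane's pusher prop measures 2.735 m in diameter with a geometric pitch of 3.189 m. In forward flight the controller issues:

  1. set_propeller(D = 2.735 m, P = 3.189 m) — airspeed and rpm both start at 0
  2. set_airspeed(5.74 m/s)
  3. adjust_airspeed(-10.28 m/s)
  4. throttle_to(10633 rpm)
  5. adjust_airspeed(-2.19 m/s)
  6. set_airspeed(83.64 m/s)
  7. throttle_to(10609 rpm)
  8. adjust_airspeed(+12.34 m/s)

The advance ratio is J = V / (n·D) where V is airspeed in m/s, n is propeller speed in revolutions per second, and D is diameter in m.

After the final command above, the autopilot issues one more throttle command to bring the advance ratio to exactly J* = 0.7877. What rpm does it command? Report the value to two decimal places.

rpm = 2673.09

set_propeller: D = 2.735 m, P = 3.189 m (p = P/D = 1.165996); state ← (V=0, rpm=0)
set_airspeed(5.74): V ← 5.74 m/s
adjust_airspeed(-10.28): V ← 5.74 -10.28 = -4.54 m/s
throttle_to(10633): rpm ← 10633
adjust_airspeed(-2.19): V ← -4.54 -2.19 = -6.73 m/s
set_airspeed(83.64): V ← 83.64 m/s
throttle_to(10609): rpm ← 10609
adjust_airspeed(+12.34): V ← 83.64 +12.34 = 95.98 m/s
final state: V = 95.98 m/s, rpm = 10609 → n = rpm/60 = 176.816667 rev/s
target J* = 0.7877; solve J* = V/(n·D) for n: n = V/(J*·D) = 95.98/(0.7877 × 2.735) = 44.551524 rev/s
rpm = 60·n = 2673.091469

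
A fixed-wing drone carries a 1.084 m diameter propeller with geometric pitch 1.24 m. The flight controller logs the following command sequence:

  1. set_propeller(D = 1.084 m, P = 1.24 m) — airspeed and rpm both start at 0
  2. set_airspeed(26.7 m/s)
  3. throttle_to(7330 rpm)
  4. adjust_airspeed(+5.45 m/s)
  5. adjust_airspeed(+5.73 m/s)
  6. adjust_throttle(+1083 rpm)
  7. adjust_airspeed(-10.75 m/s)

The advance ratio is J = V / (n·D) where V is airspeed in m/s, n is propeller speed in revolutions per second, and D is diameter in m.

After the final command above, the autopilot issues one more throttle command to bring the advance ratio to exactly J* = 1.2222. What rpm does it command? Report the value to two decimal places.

set_propeller: D = 1.084 m, P = 1.24 m (p = P/D = 1.143911); state ← (V=0, rpm=0)
set_airspeed(26.7): V ← 26.7 m/s
throttle_to(7330): rpm ← 7330
adjust_airspeed(+5.45): V ← 26.7 +5.45 = 32.15 m/s
adjust_airspeed(+5.73): V ← 32.15 +5.73 = 37.88 m/s
adjust_throttle(+1083): rpm ← 7330 +1083 = 8413
adjust_airspeed(-10.75): V ← 37.88 -10.75 = 27.13 m/s
final state: V = 27.13 m/s, rpm = 8413 → n = rpm/60 = 140.216667 rev/s
target J* = 1.2222; solve J* = V/(n·D) for n: n = V/(J*·D) = 27.13/(1.2222 × 1.084) = 20.477561 rev/s
rpm = 60·n = 1228.653671

rpm = 1228.65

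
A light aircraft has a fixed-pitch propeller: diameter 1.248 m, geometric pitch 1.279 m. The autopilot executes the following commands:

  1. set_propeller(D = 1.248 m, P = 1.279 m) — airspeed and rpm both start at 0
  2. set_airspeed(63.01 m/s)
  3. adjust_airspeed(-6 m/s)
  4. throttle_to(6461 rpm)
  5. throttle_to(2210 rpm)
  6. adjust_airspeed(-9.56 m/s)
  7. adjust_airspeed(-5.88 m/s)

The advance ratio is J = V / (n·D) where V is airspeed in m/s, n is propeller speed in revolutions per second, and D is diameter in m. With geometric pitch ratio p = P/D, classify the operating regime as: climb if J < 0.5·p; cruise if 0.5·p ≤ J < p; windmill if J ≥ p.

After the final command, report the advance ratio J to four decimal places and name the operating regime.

J = 0.9043, regime = cruise

set_propeller: D = 1.248 m, P = 1.279 m (p = P/D = 1.024840); state ← (V=0, rpm=0)
set_airspeed(63.01): V ← 63.01 m/s
adjust_airspeed(-6): V ← 63.01 -6 = 57.01 m/s
throttle_to(6461): rpm ← 6461
throttle_to(2210): rpm ← 2210
adjust_airspeed(-9.56): V ← 57.01 -9.56 = 47.45 m/s
adjust_airspeed(-5.88): V ← 47.45 -5.88 = 41.57 m/s
final state: V = 41.57 m/s, rpm = 2210 → n = rpm/60 = 36.833333 rev/s
J = V / (n·D) = 41.57 / (36.833333 × 1.248) = 0.904325
regime bands: climb J<0.5124 | cruise [0.5124, 1.0248) | windmill J≥1.0248
J = 0.9043 → cruise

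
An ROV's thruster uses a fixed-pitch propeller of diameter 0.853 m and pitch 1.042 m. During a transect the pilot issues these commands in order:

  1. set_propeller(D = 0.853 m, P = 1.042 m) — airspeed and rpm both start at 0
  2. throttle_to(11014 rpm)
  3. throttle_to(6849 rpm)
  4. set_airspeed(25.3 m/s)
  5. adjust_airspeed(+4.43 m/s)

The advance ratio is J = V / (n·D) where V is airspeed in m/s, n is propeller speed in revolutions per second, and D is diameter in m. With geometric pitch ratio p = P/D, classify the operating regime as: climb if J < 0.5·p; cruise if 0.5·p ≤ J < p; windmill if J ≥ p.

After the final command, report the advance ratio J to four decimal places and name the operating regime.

J = 0.3053, regime = climb

set_propeller: D = 0.853 m, P = 1.042 m (p = P/D = 1.221571); state ← (V=0, rpm=0)
throttle_to(11014): rpm ← 11014
throttle_to(6849): rpm ← 6849
set_airspeed(25.3): V ← 25.3 m/s
adjust_airspeed(+4.43): V ← 25.3 +4.43 = 29.73 m/s
final state: V = 29.73 m/s, rpm = 6849 → n = rpm/60 = 114.150000 rev/s
J = V / (n·D) = 29.73 / (114.150000 × 0.853) = 0.305330
regime bands: climb J<0.6108 | cruise [0.6108, 1.2216) | windmill J≥1.2216
J = 0.3053 → climb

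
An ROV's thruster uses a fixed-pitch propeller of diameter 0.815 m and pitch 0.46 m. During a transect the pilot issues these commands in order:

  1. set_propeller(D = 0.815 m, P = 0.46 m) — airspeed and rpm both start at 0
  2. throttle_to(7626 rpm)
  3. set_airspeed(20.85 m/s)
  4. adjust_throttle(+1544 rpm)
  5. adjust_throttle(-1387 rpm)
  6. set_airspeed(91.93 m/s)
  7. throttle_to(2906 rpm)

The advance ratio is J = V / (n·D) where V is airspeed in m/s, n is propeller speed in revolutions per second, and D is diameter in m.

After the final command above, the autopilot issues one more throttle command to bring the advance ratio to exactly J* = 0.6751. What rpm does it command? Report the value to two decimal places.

set_propeller: D = 0.815 m, P = 0.46 m (p = P/D = 0.564417); state ← (V=0, rpm=0)
throttle_to(7626): rpm ← 7626
set_airspeed(20.85): V ← 20.85 m/s
adjust_throttle(+1544): rpm ← 7626 +1544 = 9170
adjust_throttle(-1387): rpm ← 9170 -1387 = 7783
set_airspeed(91.93): V ← 91.93 m/s
throttle_to(2906): rpm ← 2906
final state: V = 91.93 m/s, rpm = 2906 → n = rpm/60 = 48.433333 rev/s
target J* = 0.6751; solve J* = V/(n·D) for n: n = V/(J*·D) = 91.93/(0.6751 × 0.815) = 167.082723 rev/s
rpm = 60·n = 10024.963355

rpm = 10024.96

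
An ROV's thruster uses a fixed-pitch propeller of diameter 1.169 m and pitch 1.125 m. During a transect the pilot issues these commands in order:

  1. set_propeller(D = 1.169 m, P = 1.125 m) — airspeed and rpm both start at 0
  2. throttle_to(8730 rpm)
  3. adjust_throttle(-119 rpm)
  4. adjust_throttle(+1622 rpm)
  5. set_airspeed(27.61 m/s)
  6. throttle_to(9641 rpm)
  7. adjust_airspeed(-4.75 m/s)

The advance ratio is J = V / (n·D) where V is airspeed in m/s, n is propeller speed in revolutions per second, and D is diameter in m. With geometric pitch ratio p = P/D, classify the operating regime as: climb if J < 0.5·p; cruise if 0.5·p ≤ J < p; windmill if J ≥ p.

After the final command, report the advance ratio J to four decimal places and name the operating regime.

set_propeller: D = 1.169 m, P = 1.125 m (p = P/D = 0.962361); state ← (V=0, rpm=0)
throttle_to(8730): rpm ← 8730
adjust_throttle(-119): rpm ← 8730 -119 = 8611
adjust_throttle(+1622): rpm ← 8611 +1622 = 10233
set_airspeed(27.61): V ← 27.61 m/s
throttle_to(9641): rpm ← 9641
adjust_airspeed(-4.75): V ← 27.61 -4.75 = 22.86 m/s
final state: V = 22.86 m/s, rpm = 9641 → n = rpm/60 = 160.683333 rev/s
J = V / (n·D) = 22.86 / (160.683333 × 1.169) = 0.121700
regime bands: climb J<0.4812 | cruise [0.4812, 0.9624) | windmill J≥0.9624
J = 0.1217 → climb

J = 0.1217, regime = climb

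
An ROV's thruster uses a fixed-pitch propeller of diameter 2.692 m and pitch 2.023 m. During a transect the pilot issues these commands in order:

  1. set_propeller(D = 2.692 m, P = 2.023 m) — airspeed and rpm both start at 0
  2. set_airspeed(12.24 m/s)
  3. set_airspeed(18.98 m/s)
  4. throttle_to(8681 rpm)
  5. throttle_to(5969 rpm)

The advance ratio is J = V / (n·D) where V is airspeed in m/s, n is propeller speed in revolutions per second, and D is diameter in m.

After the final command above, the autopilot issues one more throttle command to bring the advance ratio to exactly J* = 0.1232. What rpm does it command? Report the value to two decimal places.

rpm = 3433.69

set_propeller: D = 2.692 m, P = 2.023 m (p = P/D = 0.751486); state ← (V=0, rpm=0)
set_airspeed(12.24): V ← 12.24 m/s
set_airspeed(18.98): V ← 18.98 m/s
throttle_to(8681): rpm ← 8681
throttle_to(5969): rpm ← 5969
final state: V = 18.98 m/s, rpm = 5969 → n = rpm/60 = 99.483333 rev/s
target J* = 0.1232; solve J* = V/(n·D) for n: n = V/(J*·D) = 18.98/(0.1232 × 2.692) = 57.228247 rev/s
rpm = 60·n = 3433.694834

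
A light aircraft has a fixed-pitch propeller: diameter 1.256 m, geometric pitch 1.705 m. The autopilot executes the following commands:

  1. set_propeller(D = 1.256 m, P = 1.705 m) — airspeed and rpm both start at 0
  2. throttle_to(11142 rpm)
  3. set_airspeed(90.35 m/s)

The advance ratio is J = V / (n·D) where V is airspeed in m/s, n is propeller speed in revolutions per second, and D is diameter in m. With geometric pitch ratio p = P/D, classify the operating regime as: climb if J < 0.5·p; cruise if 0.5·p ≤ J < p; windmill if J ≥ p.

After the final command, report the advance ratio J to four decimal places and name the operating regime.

J = 0.3874, regime = climb

set_propeller: D = 1.256 m, P = 1.705 m (p = P/D = 1.357484); state ← (V=0, rpm=0)
throttle_to(11142): rpm ← 11142
set_airspeed(90.35): V ← 90.35 m/s
final state: V = 90.35 m/s, rpm = 11142 → n = rpm/60 = 185.700000 rev/s
J = V / (n·D) = 90.35 / (185.700000 × 1.256) = 0.387371
regime bands: climb J<0.6787 | cruise [0.6787, 1.3575) | windmill J≥1.3575
J = 0.3874 → climb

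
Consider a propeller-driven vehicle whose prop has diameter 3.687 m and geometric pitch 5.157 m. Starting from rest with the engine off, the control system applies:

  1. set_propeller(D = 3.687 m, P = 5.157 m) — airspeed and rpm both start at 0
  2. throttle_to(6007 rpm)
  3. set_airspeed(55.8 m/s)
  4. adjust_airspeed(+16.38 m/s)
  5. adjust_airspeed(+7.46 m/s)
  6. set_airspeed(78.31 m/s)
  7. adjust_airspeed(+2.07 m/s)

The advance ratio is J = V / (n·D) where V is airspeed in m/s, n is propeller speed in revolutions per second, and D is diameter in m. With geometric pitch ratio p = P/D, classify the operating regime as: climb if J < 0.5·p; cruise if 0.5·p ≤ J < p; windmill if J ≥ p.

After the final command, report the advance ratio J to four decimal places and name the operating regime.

set_propeller: D = 3.687 m, P = 5.157 m (p = P/D = 1.398698); state ← (V=0, rpm=0)
throttle_to(6007): rpm ← 6007
set_airspeed(55.8): V ← 55.8 m/s
adjust_airspeed(+16.38): V ← 55.8 +16.38 = 72.18 m/s
adjust_airspeed(+7.46): V ← 72.18 +7.46 = 79.64 m/s
set_airspeed(78.31): V ← 78.31 m/s
adjust_airspeed(+2.07): V ← 78.31 +2.07 = 80.38 m/s
final state: V = 80.38 m/s, rpm = 6007 → n = rpm/60 = 100.116667 rev/s
J = V / (n·D) = 80.38 / (100.116667 × 3.687) = 0.217755
regime bands: climb J<0.6993 | cruise [0.6993, 1.3987) | windmill J≥1.3987
J = 0.2178 → climb

J = 0.2178, regime = climb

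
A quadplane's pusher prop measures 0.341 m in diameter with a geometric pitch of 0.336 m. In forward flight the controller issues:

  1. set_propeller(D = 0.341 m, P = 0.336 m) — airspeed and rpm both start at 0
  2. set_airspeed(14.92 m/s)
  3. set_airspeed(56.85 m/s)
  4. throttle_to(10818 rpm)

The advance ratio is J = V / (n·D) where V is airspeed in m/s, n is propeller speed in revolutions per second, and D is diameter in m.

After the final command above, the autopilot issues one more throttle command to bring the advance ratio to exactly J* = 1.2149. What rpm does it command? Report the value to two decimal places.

set_propeller: D = 0.341 m, P = 0.336 m (p = P/D = 0.985337); state ← (V=0, rpm=0)
set_airspeed(14.92): V ← 14.92 m/s
set_airspeed(56.85): V ← 56.85 m/s
throttle_to(10818): rpm ← 10818
final state: V = 56.85 m/s, rpm = 10818 → n = rpm/60 = 180.300000 rev/s
target J* = 1.2149; solve J* = V/(n·D) for n: n = V/(J*·D) = 56.85/(1.2149 × 0.341) = 137.225733 rev/s
rpm = 60·n = 8233.543955

rpm = 8233.54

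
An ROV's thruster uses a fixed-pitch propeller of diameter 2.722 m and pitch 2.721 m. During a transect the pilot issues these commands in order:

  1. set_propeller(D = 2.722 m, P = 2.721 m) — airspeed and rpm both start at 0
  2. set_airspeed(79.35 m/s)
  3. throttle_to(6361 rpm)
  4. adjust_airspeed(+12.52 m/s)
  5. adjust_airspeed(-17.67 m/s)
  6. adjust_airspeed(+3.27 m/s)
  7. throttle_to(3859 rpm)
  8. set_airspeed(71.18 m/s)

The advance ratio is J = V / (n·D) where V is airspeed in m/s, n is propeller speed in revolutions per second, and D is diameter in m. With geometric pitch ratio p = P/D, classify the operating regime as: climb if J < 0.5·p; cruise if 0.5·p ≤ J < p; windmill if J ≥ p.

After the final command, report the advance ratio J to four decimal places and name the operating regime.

set_propeller: D = 2.722 m, P = 2.721 m (p = P/D = 0.999633); state ← (V=0, rpm=0)
set_airspeed(79.35): V ← 79.35 m/s
throttle_to(6361): rpm ← 6361
adjust_airspeed(+12.52): V ← 79.35 +12.52 = 91.87 m/s
adjust_airspeed(-17.67): V ← 91.87 -17.67 = 74.2 m/s
adjust_airspeed(+3.27): V ← 74.2 +3.27 = 77.47 m/s
throttle_to(3859): rpm ← 3859
set_airspeed(71.18): V ← 71.18 m/s
final state: V = 71.18 m/s, rpm = 3859 → n = rpm/60 = 64.316667 rev/s
J = V / (n·D) = 71.18 / (64.316667 × 2.722) = 0.406580
regime bands: climb J<0.4998 | cruise [0.4998, 0.9996) | windmill J≥0.9996
J = 0.4066 → climb

J = 0.4066, regime = climb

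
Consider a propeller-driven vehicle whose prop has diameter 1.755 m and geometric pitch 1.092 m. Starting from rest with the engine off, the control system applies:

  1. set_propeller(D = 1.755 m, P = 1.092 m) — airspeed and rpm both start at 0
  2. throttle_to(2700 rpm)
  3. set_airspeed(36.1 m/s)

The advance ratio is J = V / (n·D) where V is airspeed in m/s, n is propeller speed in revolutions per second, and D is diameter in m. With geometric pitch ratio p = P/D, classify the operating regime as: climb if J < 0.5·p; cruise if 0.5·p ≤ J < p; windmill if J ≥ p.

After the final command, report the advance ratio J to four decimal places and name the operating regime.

set_propeller: D = 1.755 m, P = 1.092 m (p = P/D = 0.622222); state ← (V=0, rpm=0)
throttle_to(2700): rpm ← 2700
set_airspeed(36.1): V ← 36.1 m/s
final state: V = 36.1 m/s, rpm = 2700 → n = rpm/60 = 45.000000 rev/s
J = V / (n·D) = 36.1 / (45.000000 × 1.755) = 0.457107
regime bands: climb J<0.3111 | cruise [0.3111, 0.6222) | windmill J≥0.6222
J = 0.4571 → cruise

J = 0.4571, regime = cruise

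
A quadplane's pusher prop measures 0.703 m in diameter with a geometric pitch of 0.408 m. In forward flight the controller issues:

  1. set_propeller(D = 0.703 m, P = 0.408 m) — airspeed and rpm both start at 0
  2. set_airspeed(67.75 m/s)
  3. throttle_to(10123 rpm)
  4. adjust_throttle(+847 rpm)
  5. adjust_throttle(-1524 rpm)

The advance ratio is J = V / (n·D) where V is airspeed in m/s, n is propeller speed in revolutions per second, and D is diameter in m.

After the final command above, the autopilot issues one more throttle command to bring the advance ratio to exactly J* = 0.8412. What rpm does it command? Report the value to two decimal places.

rpm = 6873.94

set_propeller: D = 0.703 m, P = 0.408 m (p = P/D = 0.580370); state ← (V=0, rpm=0)
set_airspeed(67.75): V ← 67.75 m/s
throttle_to(10123): rpm ← 10123
adjust_throttle(+847): rpm ← 10123 +847 = 10970
adjust_throttle(-1524): rpm ← 10970 -1524 = 9446
final state: V = 67.75 m/s, rpm = 9446 → n = rpm/60 = 157.433333 rev/s
target J* = 0.8412; solve J* = V/(n·D) for n: n = V/(J*·D) = 67.75/(0.8412 × 0.703) = 114.565726 rev/s
rpm = 60·n = 6873.943543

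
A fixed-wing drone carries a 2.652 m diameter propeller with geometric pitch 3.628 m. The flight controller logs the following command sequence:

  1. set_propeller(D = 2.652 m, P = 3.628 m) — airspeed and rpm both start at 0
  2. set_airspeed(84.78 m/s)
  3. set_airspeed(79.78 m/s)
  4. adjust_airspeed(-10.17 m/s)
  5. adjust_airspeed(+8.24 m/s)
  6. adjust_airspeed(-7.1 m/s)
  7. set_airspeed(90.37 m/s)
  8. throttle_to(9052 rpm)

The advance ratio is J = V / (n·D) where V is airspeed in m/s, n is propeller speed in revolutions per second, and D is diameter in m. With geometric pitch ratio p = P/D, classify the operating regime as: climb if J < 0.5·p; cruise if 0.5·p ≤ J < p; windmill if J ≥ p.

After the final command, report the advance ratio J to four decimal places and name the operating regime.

set_propeller: D = 2.652 m, P = 3.628 m (p = P/D = 1.368024); state ← (V=0, rpm=0)
set_airspeed(84.78): V ← 84.78 m/s
set_airspeed(79.78): V ← 79.78 m/s
adjust_airspeed(-10.17): V ← 79.78 -10.17 = 69.61 m/s
adjust_airspeed(+8.24): V ← 69.61 +8.24 = 77.85 m/s
adjust_airspeed(-7.1): V ← 77.85 -7.1 = 70.75 m/s
set_airspeed(90.37): V ← 90.37 m/s
throttle_to(9052): rpm ← 9052
final state: V = 90.37 m/s, rpm = 9052 → n = rpm/60 = 150.866667 rev/s
J = V / (n·D) = 90.37 / (150.866667 × 2.652) = 0.225869
regime bands: climb J<0.6840 | cruise [0.6840, 1.3680) | windmill J≥1.3680
J = 0.2259 → climb

J = 0.2259, regime = climb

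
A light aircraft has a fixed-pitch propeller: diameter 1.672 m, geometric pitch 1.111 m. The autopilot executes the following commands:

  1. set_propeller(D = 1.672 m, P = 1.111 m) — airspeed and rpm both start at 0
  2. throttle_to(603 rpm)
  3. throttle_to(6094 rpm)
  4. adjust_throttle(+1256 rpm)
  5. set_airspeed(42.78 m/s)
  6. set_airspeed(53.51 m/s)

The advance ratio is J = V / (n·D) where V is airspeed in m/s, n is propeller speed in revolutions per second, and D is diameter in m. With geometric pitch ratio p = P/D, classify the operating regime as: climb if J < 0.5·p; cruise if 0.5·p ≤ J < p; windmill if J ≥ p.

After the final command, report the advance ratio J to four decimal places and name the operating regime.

J = 0.2613, regime = climb

set_propeller: D = 1.672 m, P = 1.111 m (p = P/D = 0.664474); state ← (V=0, rpm=0)
throttle_to(603): rpm ← 603
throttle_to(6094): rpm ← 6094
adjust_throttle(+1256): rpm ← 6094 +1256 = 7350
set_airspeed(42.78): V ← 42.78 m/s
set_airspeed(53.51): V ← 53.51 m/s
final state: V = 53.51 m/s, rpm = 7350 → n = rpm/60 = 122.500000 rev/s
J = V / (n·D) = 53.51 / (122.500000 × 1.672) = 0.261254
regime bands: climb J<0.3322 | cruise [0.3322, 0.6645) | windmill J≥0.6645
J = 0.2613 → climb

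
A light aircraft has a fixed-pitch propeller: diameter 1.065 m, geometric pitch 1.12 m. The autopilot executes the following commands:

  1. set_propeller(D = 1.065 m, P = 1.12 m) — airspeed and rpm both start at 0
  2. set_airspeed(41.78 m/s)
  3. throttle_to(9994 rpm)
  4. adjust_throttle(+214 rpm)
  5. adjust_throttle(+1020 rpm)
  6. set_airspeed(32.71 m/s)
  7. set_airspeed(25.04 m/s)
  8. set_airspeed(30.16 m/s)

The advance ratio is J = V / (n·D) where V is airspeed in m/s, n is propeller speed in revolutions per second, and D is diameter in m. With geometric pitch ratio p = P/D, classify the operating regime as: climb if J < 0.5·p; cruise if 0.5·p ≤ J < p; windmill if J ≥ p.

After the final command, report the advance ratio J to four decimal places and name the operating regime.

set_propeller: D = 1.065 m, P = 1.12 m (p = P/D = 1.051643); state ← (V=0, rpm=0)
set_airspeed(41.78): V ← 41.78 m/s
throttle_to(9994): rpm ← 9994
adjust_throttle(+214): rpm ← 9994 +214 = 10208
adjust_throttle(+1020): rpm ← 10208 +1020 = 11228
set_airspeed(32.71): V ← 32.71 m/s
set_airspeed(25.04): V ← 25.04 m/s
set_airspeed(30.16): V ← 30.16 m/s
final state: V = 30.16 m/s, rpm = 11228 → n = rpm/60 = 187.133333 rev/s
J = V / (n·D) = 30.16 / (187.133333 × 1.065) = 0.151332
regime bands: climb J<0.5258 | cruise [0.5258, 1.0516) | windmill J≥1.0516
J = 0.1513 → climb

J = 0.1513, regime = climb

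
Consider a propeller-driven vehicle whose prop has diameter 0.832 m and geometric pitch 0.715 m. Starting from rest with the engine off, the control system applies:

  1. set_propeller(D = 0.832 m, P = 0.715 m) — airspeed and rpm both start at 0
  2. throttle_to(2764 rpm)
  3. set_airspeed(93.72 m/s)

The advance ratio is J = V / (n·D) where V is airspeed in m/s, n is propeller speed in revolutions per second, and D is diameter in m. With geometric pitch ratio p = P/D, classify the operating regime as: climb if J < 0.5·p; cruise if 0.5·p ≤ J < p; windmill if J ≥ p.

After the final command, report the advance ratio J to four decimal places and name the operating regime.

J = 2.4452, regime = windmill

set_propeller: D = 0.832 m, P = 0.715 m (p = P/D = 0.859375); state ← (V=0, rpm=0)
throttle_to(2764): rpm ← 2764
set_airspeed(93.72): V ← 93.72 m/s
final state: V = 93.72 m/s, rpm = 2764 → n = rpm/60 = 46.066667 rev/s
J = V / (n·D) = 93.72 / (46.066667 × 0.832) = 2.445244
regime bands: climb J<0.4297 | cruise [0.4297, 0.8594) | windmill J≥0.8594
J = 2.4452 → windmill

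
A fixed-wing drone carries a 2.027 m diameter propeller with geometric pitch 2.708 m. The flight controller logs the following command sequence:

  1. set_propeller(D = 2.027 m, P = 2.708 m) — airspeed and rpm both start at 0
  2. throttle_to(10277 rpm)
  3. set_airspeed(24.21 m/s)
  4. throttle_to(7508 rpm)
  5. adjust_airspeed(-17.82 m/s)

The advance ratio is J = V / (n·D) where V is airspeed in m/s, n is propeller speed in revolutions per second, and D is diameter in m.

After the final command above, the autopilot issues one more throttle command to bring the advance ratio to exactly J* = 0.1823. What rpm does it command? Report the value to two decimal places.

rpm = 1037.56

set_propeller: D = 2.027 m, P = 2.708 m (p = P/D = 1.335964); state ← (V=0, rpm=0)
throttle_to(10277): rpm ← 10277
set_airspeed(24.21): V ← 24.21 m/s
throttle_to(7508): rpm ← 7508
adjust_airspeed(-17.82): V ← 24.21 -17.82 = 6.39 m/s
final state: V = 6.39 m/s, rpm = 7508 → n = rpm/60 = 125.133333 rev/s
target J* = 0.1823; solve J* = V/(n·D) for n: n = V/(J*·D) = 6.39/(0.1823 × 2.027) = 17.292606 rev/s
rpm = 60·n = 1037.556346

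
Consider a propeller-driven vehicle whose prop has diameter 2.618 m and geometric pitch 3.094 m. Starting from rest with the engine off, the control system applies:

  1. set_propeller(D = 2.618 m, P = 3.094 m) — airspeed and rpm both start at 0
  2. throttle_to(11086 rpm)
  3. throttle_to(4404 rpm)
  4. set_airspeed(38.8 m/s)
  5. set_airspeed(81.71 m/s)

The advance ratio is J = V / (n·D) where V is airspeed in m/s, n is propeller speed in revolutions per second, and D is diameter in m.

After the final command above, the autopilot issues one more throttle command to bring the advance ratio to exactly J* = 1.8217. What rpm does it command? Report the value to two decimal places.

rpm = 1027.97

set_propeller: D = 2.618 m, P = 3.094 m (p = P/D = 1.181818); state ← (V=0, rpm=0)
throttle_to(11086): rpm ← 11086
throttle_to(4404): rpm ← 4404
set_airspeed(38.8): V ← 38.8 m/s
set_airspeed(81.71): V ← 81.71 m/s
final state: V = 81.71 m/s, rpm = 4404 → n = rpm/60 = 73.400000 rev/s
target J* = 1.8217; solve J* = V/(n·D) for n: n = V/(J*·D) = 81.71/(1.8217 × 2.618) = 17.132814 rev/s
rpm = 60·n = 1027.968863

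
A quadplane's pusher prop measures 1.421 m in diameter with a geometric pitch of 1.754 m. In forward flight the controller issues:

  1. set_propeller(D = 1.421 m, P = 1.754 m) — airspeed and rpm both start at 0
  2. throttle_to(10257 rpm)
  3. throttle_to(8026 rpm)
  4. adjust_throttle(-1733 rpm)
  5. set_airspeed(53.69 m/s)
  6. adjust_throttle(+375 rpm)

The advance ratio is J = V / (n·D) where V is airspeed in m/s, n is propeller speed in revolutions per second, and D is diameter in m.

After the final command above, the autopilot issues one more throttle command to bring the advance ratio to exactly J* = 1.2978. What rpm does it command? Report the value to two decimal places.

set_propeller: D = 1.421 m, P = 1.754 m (p = P/D = 1.234342); state ← (V=0, rpm=0)
throttle_to(10257): rpm ← 10257
throttle_to(8026): rpm ← 8026
adjust_throttle(-1733): rpm ← 8026 -1733 = 6293
set_airspeed(53.69): V ← 53.69 m/s
adjust_throttle(+375): rpm ← 6293 +375 = 6668
final state: V = 53.69 m/s, rpm = 6668 → n = rpm/60 = 111.133333 rev/s
target J* = 1.2978; solve J* = V/(n·D) for n: n = V/(J*·D) = 53.69/(1.2978 × 1.421) = 29.113308 rev/s
rpm = 60·n = 1746.798485

rpm = 1746.80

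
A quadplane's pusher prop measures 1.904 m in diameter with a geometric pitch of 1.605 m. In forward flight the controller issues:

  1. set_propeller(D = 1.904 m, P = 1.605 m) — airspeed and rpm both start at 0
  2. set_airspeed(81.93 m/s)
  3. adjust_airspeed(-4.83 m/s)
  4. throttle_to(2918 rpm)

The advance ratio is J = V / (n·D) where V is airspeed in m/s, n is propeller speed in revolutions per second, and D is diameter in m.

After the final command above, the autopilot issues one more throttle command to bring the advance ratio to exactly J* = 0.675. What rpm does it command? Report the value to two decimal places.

set_propeller: D = 1.904 m, P = 1.605 m (p = P/D = 0.842962); state ← (V=0, rpm=0)
set_airspeed(81.93): V ← 81.93 m/s
adjust_airspeed(-4.83): V ← 81.93 -4.83 = 77.1 m/s
throttle_to(2918): rpm ← 2918
final state: V = 77.1 m/s, rpm = 2918 → n = rpm/60 = 48.633333 rev/s
target J* = 0.675; solve J* = V/(n·D) for n: n = V/(J*·D) = 77.1/(0.675 × 1.904) = 59.990663 rev/s
rpm = 60·n = 3599.439776

rpm = 3599.44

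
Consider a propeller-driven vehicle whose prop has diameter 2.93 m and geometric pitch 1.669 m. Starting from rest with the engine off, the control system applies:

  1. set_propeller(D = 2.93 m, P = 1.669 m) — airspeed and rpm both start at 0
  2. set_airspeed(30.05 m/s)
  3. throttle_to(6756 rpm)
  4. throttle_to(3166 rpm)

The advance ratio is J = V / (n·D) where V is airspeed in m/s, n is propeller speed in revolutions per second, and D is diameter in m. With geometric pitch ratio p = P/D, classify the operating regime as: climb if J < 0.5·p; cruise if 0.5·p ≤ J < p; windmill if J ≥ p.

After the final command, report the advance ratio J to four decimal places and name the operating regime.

set_propeller: D = 2.93 m, P = 1.669 m (p = P/D = 0.569625); state ← (V=0, rpm=0)
set_airspeed(30.05): V ← 30.05 m/s
throttle_to(6756): rpm ← 6756
throttle_to(3166): rpm ← 3166
final state: V = 30.05 m/s, rpm = 3166 → n = rpm/60 = 52.766667 rev/s
J = V / (n·D) = 30.05 / (52.766667 × 2.93) = 0.194365
regime bands: climb J<0.2848 | cruise [0.2848, 0.5696) | windmill J≥0.5696
J = 0.1944 → climb

J = 0.1944, regime = climb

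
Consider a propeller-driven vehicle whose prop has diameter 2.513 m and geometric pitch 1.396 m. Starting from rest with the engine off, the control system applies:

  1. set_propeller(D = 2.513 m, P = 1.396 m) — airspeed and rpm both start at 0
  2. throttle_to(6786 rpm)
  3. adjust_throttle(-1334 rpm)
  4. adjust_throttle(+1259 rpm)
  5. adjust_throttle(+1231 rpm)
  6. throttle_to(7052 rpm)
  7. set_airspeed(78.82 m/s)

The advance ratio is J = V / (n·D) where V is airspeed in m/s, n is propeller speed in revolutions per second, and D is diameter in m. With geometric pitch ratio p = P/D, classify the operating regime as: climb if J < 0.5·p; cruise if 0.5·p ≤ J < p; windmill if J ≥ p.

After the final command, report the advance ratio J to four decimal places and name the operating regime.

set_propeller: D = 2.513 m, P = 1.396 m (p = P/D = 0.555511); state ← (V=0, rpm=0)
throttle_to(6786): rpm ← 6786
adjust_throttle(-1334): rpm ← 6786 -1334 = 5452
adjust_throttle(+1259): rpm ← 5452 +1259 = 6711
adjust_throttle(+1231): rpm ← 6711 +1231 = 7942
throttle_to(7052): rpm ← 7052
set_airspeed(78.82): V ← 78.82 m/s
final state: V = 78.82 m/s, rpm = 7052 → n = rpm/60 = 117.533333 rev/s
J = V / (n·D) = 78.82 / (117.533333 × 2.513) = 0.266860
regime bands: climb J<0.2778 | cruise [0.2778, 0.5555) | windmill J≥0.5555
J = 0.2669 → climb

J = 0.2669, regime = climb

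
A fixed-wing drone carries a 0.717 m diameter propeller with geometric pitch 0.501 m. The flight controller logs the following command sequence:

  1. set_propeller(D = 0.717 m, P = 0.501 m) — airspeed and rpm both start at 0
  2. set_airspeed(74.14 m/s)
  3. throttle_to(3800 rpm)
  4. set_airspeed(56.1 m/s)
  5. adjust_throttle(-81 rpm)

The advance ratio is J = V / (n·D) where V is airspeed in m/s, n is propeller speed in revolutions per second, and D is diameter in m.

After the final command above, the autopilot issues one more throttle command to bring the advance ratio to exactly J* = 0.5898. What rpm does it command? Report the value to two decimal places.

rpm = 7959.58

set_propeller: D = 0.717 m, P = 0.501 m (p = P/D = 0.698745); state ← (V=0, rpm=0)
set_airspeed(74.14): V ← 74.14 m/s
throttle_to(3800): rpm ← 3800
set_airspeed(56.1): V ← 56.1 m/s
adjust_throttle(-81): rpm ← 3800 -81 = 3719
final state: V = 56.1 m/s, rpm = 3719 → n = rpm/60 = 61.983333 rev/s
target J* = 0.5898; solve J* = V/(n·D) for n: n = V/(J*·D) = 56.1/(0.5898 × 0.717) = 132.659678 rev/s
rpm = 60·n = 7959.580654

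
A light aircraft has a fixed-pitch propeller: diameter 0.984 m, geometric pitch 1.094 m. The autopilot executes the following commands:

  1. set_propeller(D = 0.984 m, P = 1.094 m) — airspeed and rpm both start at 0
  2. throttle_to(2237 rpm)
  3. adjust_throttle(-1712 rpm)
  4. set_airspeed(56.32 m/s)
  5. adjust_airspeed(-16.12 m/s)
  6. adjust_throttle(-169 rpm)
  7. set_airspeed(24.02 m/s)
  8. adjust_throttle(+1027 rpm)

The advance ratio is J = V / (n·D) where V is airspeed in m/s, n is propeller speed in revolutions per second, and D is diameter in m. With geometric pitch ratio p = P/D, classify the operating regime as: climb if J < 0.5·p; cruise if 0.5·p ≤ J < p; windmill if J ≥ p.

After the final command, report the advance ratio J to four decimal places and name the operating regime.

set_propeller: D = 0.984 m, P = 1.094 m (p = P/D = 1.111789); state ← (V=0, rpm=0)
throttle_to(2237): rpm ← 2237
adjust_throttle(-1712): rpm ← 2237 -1712 = 525
set_airspeed(56.32): V ← 56.32 m/s
adjust_airspeed(-16.12): V ← 56.32 -16.12 = 40.2 m/s
adjust_throttle(-169): rpm ← 525 -169 = 356
set_airspeed(24.02): V ← 24.02 m/s
adjust_throttle(+1027): rpm ← 356 +1027 = 1383
final state: V = 24.02 m/s, rpm = 1383 → n = rpm/60 = 23.050000 rev/s
J = V / (n·D) = 24.02 / (23.050000 × 0.984) = 1.059027
regime bands: climb J<0.5559 | cruise [0.5559, 1.1118) | windmill J≥1.1118
J = 1.0590 → cruise

J = 1.0590, regime = cruise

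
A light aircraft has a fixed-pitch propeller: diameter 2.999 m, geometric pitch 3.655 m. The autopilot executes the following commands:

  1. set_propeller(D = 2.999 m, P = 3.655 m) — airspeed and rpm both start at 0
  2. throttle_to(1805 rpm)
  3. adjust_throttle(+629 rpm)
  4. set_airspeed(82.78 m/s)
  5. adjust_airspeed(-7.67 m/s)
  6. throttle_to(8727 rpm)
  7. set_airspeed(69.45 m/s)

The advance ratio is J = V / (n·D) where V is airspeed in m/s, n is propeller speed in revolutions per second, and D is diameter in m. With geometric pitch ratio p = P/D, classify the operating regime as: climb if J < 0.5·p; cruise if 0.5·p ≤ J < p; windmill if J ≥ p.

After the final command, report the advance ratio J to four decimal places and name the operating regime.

J = 0.1592, regime = climb

set_propeller: D = 2.999 m, P = 3.655 m (p = P/D = 1.218740); state ← (V=0, rpm=0)
throttle_to(1805): rpm ← 1805
adjust_throttle(+629): rpm ← 1805 +629 = 2434
set_airspeed(82.78): V ← 82.78 m/s
adjust_airspeed(-7.67): V ← 82.78 -7.67 = 75.11 m/s
throttle_to(8727): rpm ← 8727
set_airspeed(69.45): V ← 69.45 m/s
final state: V = 69.45 m/s, rpm = 8727 → n = rpm/60 = 145.450000 rev/s
J = V / (n·D) = 69.45 / (145.450000 × 2.999) = 0.159214
regime bands: climb J<0.6094 | cruise [0.6094, 1.2187) | windmill J≥1.2187
J = 0.1592 → climb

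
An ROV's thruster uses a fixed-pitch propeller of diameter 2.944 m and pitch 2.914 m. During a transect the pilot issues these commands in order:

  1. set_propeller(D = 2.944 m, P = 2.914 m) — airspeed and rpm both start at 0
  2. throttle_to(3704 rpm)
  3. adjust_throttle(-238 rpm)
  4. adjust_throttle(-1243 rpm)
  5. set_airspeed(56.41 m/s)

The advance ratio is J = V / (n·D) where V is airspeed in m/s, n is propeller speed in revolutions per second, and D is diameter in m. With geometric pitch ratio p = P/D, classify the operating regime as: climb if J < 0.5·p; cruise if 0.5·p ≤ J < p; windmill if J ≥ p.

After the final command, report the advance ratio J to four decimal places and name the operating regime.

set_propeller: D = 2.944 m, P = 2.914 m (p = P/D = 0.989810); state ← (V=0, rpm=0)
throttle_to(3704): rpm ← 3704
adjust_throttle(-238): rpm ← 3704 -238 = 3466
adjust_throttle(-1243): rpm ← 3466 -1243 = 2223
set_airspeed(56.41): V ← 56.41 m/s
final state: V = 56.41 m/s, rpm = 2223 → n = rpm/60 = 37.050000 rev/s
J = V / (n·D) = 56.41 / (37.050000 × 2.944) = 0.517166
regime bands: climb J<0.4949 | cruise [0.4949, 0.9898) | windmill J≥0.9898
J = 0.5172 → cruise

J = 0.5172, regime = cruise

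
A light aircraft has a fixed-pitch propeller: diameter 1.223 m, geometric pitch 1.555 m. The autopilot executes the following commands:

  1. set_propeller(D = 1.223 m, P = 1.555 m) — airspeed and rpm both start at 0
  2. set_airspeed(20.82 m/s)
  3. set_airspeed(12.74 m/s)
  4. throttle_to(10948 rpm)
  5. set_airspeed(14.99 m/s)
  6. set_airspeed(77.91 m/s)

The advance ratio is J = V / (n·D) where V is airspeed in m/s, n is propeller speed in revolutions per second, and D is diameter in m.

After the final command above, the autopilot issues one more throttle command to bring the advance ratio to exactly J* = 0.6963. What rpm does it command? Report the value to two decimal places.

set_propeller: D = 1.223 m, P = 1.555 m (p = P/D = 1.271464); state ← (V=0, rpm=0)
set_airspeed(20.82): V ← 20.82 m/s
set_airspeed(12.74): V ← 12.74 m/s
throttle_to(10948): rpm ← 10948
set_airspeed(14.99): V ← 14.99 m/s
set_airspeed(77.91): V ← 77.91 m/s
final state: V = 77.91 m/s, rpm = 10948 → n = rpm/60 = 182.466667 rev/s
target J* = 0.6963; solve J* = V/(n·D) for n: n = V/(J*·D) = 77.91/(0.6963 × 1.223) = 91.489310 rev/s
rpm = 60·n = 5489.358599

rpm = 5489.36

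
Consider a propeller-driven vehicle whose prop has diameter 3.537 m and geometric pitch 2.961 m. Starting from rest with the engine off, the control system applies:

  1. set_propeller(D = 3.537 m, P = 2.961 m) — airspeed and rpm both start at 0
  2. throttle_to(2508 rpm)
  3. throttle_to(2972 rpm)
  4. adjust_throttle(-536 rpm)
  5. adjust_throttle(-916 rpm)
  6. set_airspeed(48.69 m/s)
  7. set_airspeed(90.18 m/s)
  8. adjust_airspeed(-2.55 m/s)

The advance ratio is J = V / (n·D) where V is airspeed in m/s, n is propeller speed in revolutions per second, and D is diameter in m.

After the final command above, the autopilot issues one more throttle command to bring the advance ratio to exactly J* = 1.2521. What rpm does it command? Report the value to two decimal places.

set_propeller: D = 3.537 m, P = 2.961 m (p = P/D = 0.837150); state ← (V=0, rpm=0)
throttle_to(2508): rpm ← 2508
throttle_to(2972): rpm ← 2972
adjust_throttle(-536): rpm ← 2972 -536 = 2436
adjust_throttle(-916): rpm ← 2436 -916 = 1520
set_airspeed(48.69): V ← 48.69 m/s
set_airspeed(90.18): V ← 90.18 m/s
adjust_airspeed(-2.55): V ← 90.18 -2.55 = 87.63 m/s
final state: V = 87.63 m/s, rpm = 1520 → n = rpm/60 = 25.333333 rev/s
target J* = 1.2521; solve J* = V/(n·D) for n: n = V/(J*·D) = 87.63/(1.2521 × 3.537) = 19.786945 rev/s
rpm = 60·n = 1187.216672

rpm = 1187.22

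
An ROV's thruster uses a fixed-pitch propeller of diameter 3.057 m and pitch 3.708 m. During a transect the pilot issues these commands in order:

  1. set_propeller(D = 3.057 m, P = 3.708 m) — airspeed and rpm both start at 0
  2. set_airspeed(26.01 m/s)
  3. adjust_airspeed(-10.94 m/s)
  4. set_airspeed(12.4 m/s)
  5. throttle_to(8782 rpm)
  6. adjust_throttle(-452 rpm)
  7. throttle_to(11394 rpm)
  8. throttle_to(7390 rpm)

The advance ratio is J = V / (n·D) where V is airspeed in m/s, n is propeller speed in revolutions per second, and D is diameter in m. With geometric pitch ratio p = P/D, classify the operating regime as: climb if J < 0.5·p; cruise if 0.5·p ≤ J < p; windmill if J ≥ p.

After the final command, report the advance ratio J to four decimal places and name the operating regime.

J = 0.0329, regime = climb

set_propeller: D = 3.057 m, P = 3.708 m (p = P/D = 1.212954); state ← (V=0, rpm=0)
set_airspeed(26.01): V ← 26.01 m/s
adjust_airspeed(-10.94): V ← 26.01 -10.94 = 15.07 m/s
set_airspeed(12.4): V ← 12.4 m/s
throttle_to(8782): rpm ← 8782
adjust_throttle(-452): rpm ← 8782 -452 = 8330
throttle_to(11394): rpm ← 11394
throttle_to(7390): rpm ← 7390
final state: V = 12.4 m/s, rpm = 7390 → n = rpm/60 = 123.166667 rev/s
J = V / (n·D) = 12.4 / (123.166667 × 3.057) = 0.032933
regime bands: climb J<0.6065 | cruise [0.6065, 1.2130) | windmill J≥1.2130
J = 0.0329 → climb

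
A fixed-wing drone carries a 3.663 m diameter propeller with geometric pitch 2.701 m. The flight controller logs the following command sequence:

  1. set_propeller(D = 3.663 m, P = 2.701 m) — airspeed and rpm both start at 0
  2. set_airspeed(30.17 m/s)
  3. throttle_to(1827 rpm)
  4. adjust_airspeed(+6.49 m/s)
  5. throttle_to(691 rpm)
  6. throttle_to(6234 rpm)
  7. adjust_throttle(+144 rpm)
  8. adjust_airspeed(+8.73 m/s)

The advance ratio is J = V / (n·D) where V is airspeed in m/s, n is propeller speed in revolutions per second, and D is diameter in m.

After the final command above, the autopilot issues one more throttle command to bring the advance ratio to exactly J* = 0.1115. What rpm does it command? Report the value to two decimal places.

rpm = 6668.06

set_propeller: D = 3.663 m, P = 2.701 m (p = P/D = 0.737374); state ← (V=0, rpm=0)
set_airspeed(30.17): V ← 30.17 m/s
throttle_to(1827): rpm ← 1827
adjust_airspeed(+6.49): V ← 30.17 +6.49 = 36.66 m/s
throttle_to(691): rpm ← 691
throttle_to(6234): rpm ← 6234
adjust_throttle(+144): rpm ← 6234 +144 = 6378
adjust_airspeed(+8.73): V ← 36.66 +8.73 = 45.39 m/s
final state: V = 45.39 m/s, rpm = 6378 → n = rpm/60 = 106.300000 rev/s
target J* = 0.1115; solve J* = V/(n·D) for n: n = V/(J*·D) = 45.39/(0.1115 × 3.663) = 111.134371 rev/s
rpm = 60·n = 6668.062273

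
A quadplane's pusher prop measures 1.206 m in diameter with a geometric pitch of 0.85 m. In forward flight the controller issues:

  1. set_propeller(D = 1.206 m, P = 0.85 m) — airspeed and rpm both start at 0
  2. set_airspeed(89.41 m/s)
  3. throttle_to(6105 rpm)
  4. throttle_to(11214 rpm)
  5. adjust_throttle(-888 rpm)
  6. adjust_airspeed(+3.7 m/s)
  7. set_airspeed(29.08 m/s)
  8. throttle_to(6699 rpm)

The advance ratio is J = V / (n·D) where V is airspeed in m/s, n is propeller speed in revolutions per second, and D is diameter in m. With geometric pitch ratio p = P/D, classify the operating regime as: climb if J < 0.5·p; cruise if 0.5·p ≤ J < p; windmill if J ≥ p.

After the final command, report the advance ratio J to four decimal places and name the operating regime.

set_propeller: D = 1.206 m, P = 0.85 m (p = P/D = 0.704809); state ← (V=0, rpm=0)
set_airspeed(89.41): V ← 89.41 m/s
throttle_to(6105): rpm ← 6105
throttle_to(11214): rpm ← 11214
adjust_throttle(-888): rpm ← 11214 -888 = 10326
adjust_airspeed(+3.7): V ← 89.41 +3.7 = 93.11 m/s
set_airspeed(29.08): V ← 29.08 m/s
throttle_to(6699): rpm ← 6699
final state: V = 29.08 m/s, rpm = 6699 → n = rpm/60 = 111.650000 rev/s
J = V / (n·D) = 29.08 / (111.650000 × 1.206) = 0.215967
regime bands: climb J<0.3524 | cruise [0.3524, 0.7048) | windmill J≥0.7048
J = 0.2160 → climb

J = 0.2160, regime = climb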